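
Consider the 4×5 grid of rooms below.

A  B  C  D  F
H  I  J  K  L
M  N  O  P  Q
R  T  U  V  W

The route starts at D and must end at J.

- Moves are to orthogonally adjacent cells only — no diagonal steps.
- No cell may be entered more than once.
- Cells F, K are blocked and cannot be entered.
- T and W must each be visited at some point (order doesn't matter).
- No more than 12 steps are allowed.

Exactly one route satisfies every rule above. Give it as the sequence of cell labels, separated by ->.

The budget equals the shortest possible length, so every move has to be on a shortest route through the required cells.
Route from D: left 2 to B, down 3 to T, right 3 to W, up 1 to Q, left 2 to O, up 1 to J — 12 moves in all.
Check: all required cells visited; 12 ≤ 12 moves.

D -> C -> B -> I -> N -> T -> U -> V -> W -> Q -> P -> O -> J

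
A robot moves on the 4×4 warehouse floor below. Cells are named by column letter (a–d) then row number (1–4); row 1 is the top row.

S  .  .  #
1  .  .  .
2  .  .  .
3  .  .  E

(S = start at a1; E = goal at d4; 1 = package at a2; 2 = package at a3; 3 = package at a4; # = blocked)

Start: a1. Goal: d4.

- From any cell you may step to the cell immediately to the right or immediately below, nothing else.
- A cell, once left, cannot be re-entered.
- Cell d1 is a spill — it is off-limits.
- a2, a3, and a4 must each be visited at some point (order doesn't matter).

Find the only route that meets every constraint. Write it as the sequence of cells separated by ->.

Moves only go right or down, so the column and row indices never decrease.
Route from a1: 3× down (reaching a4), 3× right (reaching d4) — 6 moves in all.
Check: all required cells visited.

a1 -> a2 -> a3 -> a4 -> b4 -> c4 -> d4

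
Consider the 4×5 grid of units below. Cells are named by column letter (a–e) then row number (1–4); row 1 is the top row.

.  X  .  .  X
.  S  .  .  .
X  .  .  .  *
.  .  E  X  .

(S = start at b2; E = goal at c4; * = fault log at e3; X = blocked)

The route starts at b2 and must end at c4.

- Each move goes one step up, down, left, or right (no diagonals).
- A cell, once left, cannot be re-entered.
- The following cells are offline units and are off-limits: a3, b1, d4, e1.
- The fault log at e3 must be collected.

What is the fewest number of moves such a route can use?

Any route passes through e3 somewhere between b2 and c4. Summing Manhattan distances along the two legs (b2 → e3 → c4) gives a lower bound of 4 + 3 = 7 moves.
A route of 7 moves achieves this: b2 → c2 → d2 → e2 → e3 → d3 → c3 → c4.
Since 7 matches the lower bound, it is optimal.

7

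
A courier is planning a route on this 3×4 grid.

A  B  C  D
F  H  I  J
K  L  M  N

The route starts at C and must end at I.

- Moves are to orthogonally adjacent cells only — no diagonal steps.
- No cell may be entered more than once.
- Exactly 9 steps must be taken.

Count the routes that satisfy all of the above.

Need simple routes of exactly 9 moves from C to I (Manhattan distance 1, so 4 moves are spent on a detour and 4 undoing it).
Enumerating: C B H F K L M N J I | C B A F K L M N J I | C B A F H L M N J I | C D J N M L K F H I.
That gives 4 routes.

4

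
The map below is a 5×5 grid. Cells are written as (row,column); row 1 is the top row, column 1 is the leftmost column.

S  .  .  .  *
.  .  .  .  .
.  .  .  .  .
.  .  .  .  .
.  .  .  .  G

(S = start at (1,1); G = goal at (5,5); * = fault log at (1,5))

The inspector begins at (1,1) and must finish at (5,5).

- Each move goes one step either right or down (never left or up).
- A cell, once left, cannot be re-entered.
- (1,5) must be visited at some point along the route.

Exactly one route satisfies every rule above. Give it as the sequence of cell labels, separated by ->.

Moves only go right or down, so the column and row indices never decrease.
Route from (1,1): right 4 to (1,5), down 4 to (5,5) — 8 moves in all.
Check: all required cells visited.

(1,1) -> (1,2) -> (1,3) -> (1,4) -> (1,5) -> (2,5) -> (3,5) -> (4,5) -> (5,5)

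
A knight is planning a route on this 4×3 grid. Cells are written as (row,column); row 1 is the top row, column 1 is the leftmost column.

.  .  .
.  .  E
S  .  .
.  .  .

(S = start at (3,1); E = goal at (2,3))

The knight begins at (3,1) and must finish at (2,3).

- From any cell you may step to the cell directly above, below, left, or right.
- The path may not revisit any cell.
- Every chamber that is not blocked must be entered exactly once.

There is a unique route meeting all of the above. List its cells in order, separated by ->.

(3,1) -> (4,1) -> (4,2) -> (4,3) -> (3,3) -> (3,2) -> (2,2) -> (2,1) -> (1,1) -> (1,2) -> (1,3) -> (2,3)

Need to visit all 12 open cells exactly once, starting at (3,1) and ending at (2,3).
Cell (4,1) has only two open neighbours ((3,1) and (4,2)), so the path must pass straight through it: one of those is the cell it's entered from and the other is where it exits.
Route from (3,1): down to (4,1), 2× right (reaching (4,3)), up to (3,3), left to (3,2), up to (2,2), left to (2,1), up to (1,1), 2× right (reaching (1,3)), down to (2,3) — 11 moves in all.
Check: all 12 open cells covered.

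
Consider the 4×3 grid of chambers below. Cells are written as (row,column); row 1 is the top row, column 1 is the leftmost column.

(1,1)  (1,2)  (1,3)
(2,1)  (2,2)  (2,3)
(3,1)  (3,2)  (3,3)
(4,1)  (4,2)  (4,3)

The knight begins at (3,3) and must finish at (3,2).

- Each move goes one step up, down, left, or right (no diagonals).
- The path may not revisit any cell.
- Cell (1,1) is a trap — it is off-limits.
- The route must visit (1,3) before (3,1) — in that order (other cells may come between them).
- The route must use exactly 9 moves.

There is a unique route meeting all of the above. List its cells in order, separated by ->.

The waypoints must appear in the order (1,3), (3,1), with no cell reused.
Route from (3,3): up 2 to (1,3), left 1 to (1,2), down 1 to (2,2), left 1 to (2,1), down 2 to (4,1), right 1 to (4,2), up 1 to (3,2) — 9 moves in all.
Check: order respected ((1,3) at step 2, (3,1) at step 6); 9 moves as required.

(3,3) -> (2,3) -> (1,3) -> (1,2) -> (2,2) -> (2,1) -> (3,1) -> (4,1) -> (4,2) -> (3,2)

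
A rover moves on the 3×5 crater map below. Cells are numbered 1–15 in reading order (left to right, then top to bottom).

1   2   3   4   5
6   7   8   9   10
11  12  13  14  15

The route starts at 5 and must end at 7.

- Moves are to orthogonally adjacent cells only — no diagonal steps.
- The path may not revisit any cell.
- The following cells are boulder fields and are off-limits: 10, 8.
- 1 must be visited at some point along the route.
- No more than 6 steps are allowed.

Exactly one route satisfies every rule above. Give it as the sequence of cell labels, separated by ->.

5 -> 4 -> 3 -> 2 -> 1 -> 6 -> 7

Any route must reach 1 and still end at 7 within 6 moves, so the order of the required stops is forced.
Route from 5: left 4 to 1, down 1 to 6, right 1 to 7 — 6 moves in all.
Check: all required cells visited; 6 ≤ 6 moves.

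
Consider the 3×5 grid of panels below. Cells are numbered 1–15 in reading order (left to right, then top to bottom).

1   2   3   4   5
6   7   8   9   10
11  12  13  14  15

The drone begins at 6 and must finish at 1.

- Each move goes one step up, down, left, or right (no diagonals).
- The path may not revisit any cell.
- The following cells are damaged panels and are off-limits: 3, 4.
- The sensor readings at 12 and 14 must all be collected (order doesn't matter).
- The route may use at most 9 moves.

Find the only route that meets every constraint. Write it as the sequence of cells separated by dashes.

6 - 11 - 12 - 13 - 14 - 9 - 8 - 7 - 2 - 1

Any route must reach 12 and 14 and still end at 1 within 9 moves, so the order of the required stops is forced.
Route from 6: down to 11, 3× right (reaching 14), up to 9, 2× left (reaching 7), up to 2, left to 1 — 9 moves in all.
Check: all required cells visited; 9 ≤ 9 moves.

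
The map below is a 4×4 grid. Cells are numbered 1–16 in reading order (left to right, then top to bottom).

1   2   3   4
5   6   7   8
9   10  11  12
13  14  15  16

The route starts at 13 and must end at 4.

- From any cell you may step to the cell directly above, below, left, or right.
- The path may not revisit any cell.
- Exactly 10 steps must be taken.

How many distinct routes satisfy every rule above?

Need simple routes of exactly 10 moves from 13 to 4 (Manhattan distance 6, so 2 moves are spent on a detour and 2 undoing it).
Branch systematically from the start, pruning whenever the remaining move budget drops below the Manhattan distance to 4 or differs from it in parity. Grouping the completions by first move — via 9: 24; via 14: 24 — and summing: 24 + 24 = 48.
That gives 48 routes.

48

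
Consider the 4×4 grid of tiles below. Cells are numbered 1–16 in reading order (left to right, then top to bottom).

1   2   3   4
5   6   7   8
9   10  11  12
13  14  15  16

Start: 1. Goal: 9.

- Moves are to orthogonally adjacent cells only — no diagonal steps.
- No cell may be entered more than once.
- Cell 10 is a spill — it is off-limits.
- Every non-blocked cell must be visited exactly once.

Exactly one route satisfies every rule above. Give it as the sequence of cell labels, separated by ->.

1 -> 5 -> 6 -> 2 -> 3 -> 4 -> 8 -> 7 -> 11 -> 12 -> 16 -> 15 -> 14 -> 13 -> 9

Need to visit all 15 open cells exactly once, starting at 1 and ending at 9.
Cell 4 has only two open neighbours (8 and 3), so the path must pass straight through it: one of those is the cell it's entered from and the other is where it exits.
Route from 1: down 1 to 5, right 1 to 6, up 1 to 2, right 2 to 4, down 1 to 8, left 1 to 7, down 1 to 11, right 1 to 12, down 1 to 16, left 3 to 13, up 1 to 9 — 14 moves in all.
Check: all 15 open cells covered.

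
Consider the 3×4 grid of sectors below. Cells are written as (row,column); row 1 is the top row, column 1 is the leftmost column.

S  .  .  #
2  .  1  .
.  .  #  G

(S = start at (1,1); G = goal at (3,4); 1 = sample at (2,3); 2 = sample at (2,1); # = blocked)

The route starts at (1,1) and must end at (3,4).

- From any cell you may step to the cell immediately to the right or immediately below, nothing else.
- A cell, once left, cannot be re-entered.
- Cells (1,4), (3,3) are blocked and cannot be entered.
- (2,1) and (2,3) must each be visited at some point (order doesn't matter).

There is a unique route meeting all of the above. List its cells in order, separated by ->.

Moves only go right or down, so the column and row indices never decrease.
Route from (1,1): down to (2,1), 3× right (reaching (2,4)), down to (3,4) — 5 moves in all.
Check: all required cells visited.

(1,1) -> (2,1) -> (2,2) -> (2,3) -> (2,4) -> (3,4)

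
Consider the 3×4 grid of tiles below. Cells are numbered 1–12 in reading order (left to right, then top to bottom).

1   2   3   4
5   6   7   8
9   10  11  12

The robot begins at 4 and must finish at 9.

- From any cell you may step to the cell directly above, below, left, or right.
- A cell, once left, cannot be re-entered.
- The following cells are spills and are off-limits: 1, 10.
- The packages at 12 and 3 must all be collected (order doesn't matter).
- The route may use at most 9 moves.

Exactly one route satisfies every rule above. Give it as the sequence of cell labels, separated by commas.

Any route must reach 12 and 3 and still end at 9 within 9 moves, so the order of the required stops is forced.
Route from 4: down 2 to 12, left 1 to 11, up 2 to 3, left 1 to 2, down 1 to 6, left 1 to 5, down 1 to 9 — 9 moves in all.
Check: all required cells visited; 9 ≤ 9 moves.

4, 8, 12, 11, 7, 3, 2, 6, 5, 9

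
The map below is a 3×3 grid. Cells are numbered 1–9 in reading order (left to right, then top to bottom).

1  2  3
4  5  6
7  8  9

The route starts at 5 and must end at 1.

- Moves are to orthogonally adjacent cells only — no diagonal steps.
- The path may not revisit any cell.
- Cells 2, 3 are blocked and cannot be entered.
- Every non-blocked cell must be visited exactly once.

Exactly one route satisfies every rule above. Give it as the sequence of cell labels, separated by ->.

Need to visit all 7 open cells exactly once, starting at 5 and ending at 1.
Cell 6 has only two open neighbours (9 and 5), so the path must pass straight through it: one of those is the cell it's entered from and the other is where it exits.
Route from 5: right 1 to 6, down 1 to 9, left 2 to 7, up 2 to 1 — 6 moves in all.
Check: all 7 open cells covered.

5 -> 6 -> 9 -> 8 -> 7 -> 4 -> 1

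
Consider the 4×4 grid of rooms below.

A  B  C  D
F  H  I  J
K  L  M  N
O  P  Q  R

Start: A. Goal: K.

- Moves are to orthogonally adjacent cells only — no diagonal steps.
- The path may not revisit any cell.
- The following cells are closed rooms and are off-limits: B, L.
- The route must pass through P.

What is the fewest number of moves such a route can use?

Any route passes through P somewhere between A and K. Summing Manhattan distances along the two legs (A → P → K) gives a lower bound of 4 + 2 = 6 moves.
The shortest route satisfying every rule uses 8 moves: A → F → H → I → M → Q → P → O → K.
The no-revisit rule (legs can't share cells) pushes the minimum above the 6-move bound; an exhaustive check rules out every length from 6 to 7, leaving 8 as the minimum.

8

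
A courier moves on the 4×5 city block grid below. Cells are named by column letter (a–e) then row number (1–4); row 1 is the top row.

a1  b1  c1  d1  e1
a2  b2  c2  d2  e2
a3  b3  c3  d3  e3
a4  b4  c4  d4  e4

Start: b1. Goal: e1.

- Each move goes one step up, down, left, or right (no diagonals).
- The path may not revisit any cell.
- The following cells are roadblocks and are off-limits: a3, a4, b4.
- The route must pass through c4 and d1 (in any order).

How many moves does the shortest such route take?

9

Any route passes through c4 and d1 in some order between b1 and e1. Summing Manhattan distances along each leg and taking the cheapest ordering (b1 → c4 → d1 → e1) gives a lower bound of 4 + 4 + 1 = 9 moves.
A route of 9 moves achieves this: b1 → b2 → b3 → c3 → c4 → d4 → d3 → d2 → d1 → e1.
Since 9 matches the lower bound, it is optimal.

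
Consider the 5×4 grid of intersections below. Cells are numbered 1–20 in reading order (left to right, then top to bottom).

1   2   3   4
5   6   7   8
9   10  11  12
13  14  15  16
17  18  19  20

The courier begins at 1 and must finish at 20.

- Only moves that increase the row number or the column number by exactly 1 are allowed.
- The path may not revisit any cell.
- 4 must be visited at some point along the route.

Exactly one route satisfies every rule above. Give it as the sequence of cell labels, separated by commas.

1, 2, 3, 4, 8, 12, 16, 20

Moves only go right or down, so the column and row indices never decrease.
Route from 1: right 3 to 4, down 4 to 20 — 7 moves in all.
Check: all required cells visited.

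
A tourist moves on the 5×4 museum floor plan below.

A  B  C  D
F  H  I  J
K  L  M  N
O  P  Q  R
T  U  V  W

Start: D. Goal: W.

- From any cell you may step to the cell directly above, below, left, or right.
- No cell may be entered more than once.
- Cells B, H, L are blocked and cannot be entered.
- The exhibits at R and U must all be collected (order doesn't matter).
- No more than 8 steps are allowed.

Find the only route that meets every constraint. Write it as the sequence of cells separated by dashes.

Any route must reach R and U and still end at W within 8 moves, so the order of the required stops is forced.
Route from D: down 3 to R, left 2 to P, down 1 to U, right 2 to W — 8 moves in all.
Check: all required cells visited; 8 ≤ 8 moves.

D - J - N - R - Q - P - U - V - W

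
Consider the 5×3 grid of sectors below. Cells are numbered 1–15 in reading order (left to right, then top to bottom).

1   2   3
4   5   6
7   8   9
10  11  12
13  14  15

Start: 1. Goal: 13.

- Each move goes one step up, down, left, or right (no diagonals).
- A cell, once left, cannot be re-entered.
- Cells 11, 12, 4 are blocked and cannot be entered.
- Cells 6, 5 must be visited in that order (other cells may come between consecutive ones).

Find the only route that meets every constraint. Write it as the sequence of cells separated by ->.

1 -> 2 -> 3 -> 6 -> 5 -> 8 -> 7 -> 10 -> 13

The waypoints must appear in the order 6, 5, with no cell reused.
Route from 1: right 2 to 3, down 1 to 6, left 1 to 5, down 1 to 8, left 1 to 7, down 2 to 13 — 8 moves in all.
Check: order respected (6 at step 3, 5 at step 4).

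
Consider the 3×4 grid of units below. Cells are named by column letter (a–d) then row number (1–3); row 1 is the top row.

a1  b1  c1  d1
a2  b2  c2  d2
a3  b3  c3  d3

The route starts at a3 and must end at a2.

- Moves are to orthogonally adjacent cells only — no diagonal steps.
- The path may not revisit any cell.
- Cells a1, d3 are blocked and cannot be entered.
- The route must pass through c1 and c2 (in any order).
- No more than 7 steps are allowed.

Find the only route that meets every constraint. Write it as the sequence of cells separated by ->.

a3 -> b3 -> c3 -> c2 -> c1 -> b1 -> b2 -> a2

The budget equals the shortest possible length, so every move has to be on a shortest route through the required cells.
Route from a3: right 2 to c3, up 2 to c1, left 1 to b1, down 1 to b2, left 1 to a2 — 7 moves in all.
Check: all required cells visited; 7 ≤ 7 moves.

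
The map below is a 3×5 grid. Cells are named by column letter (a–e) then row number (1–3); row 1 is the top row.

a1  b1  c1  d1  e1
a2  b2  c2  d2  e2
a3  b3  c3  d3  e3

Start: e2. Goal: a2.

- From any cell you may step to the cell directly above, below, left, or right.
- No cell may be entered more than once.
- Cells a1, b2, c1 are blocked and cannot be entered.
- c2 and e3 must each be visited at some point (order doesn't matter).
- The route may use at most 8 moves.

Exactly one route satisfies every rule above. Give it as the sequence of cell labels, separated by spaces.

Any route must reach c2 and e3 and still end at a2 within 8 moves, so the order of the required stops is forced.
Route from e2: down to e3, left to d3, up to d2, left to c2, down to c3, 2× left (reaching a3), up to a2 — 8 moves in all.
Check: all required cells visited; 8 ≤ 8 moves.

e2 e3 d3 d2 c2 c3 b3 a3 a2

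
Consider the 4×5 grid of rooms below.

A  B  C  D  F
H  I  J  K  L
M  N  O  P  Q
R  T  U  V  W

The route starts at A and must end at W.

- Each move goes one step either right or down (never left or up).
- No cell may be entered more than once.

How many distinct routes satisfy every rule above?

A right/down-only route from A to W makes exactly 3 down-moves and 4 right-moves in some order.
With no other constraints that would be C(7,3) = 35 routes.
That gives 35 routes.

35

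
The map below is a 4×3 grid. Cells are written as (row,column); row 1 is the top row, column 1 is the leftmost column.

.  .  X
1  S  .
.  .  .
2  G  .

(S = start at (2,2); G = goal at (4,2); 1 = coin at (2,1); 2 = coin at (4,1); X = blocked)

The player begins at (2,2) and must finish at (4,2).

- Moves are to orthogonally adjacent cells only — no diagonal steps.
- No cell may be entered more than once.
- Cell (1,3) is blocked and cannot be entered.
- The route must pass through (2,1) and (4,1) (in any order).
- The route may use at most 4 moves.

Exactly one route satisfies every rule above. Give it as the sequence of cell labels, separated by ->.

(2,2) -> (2,1) -> (3,1) -> (4,1) -> (4,2)

The 4-move cap with required stops at (2,1), (4,1) leaves no slack for detours.
Route from (2,2): left to (2,1), 2× down (reaching (4,1)), right to (4,2) — 4 moves in all.
Check: all required cells visited; 4 ≤ 4 moves.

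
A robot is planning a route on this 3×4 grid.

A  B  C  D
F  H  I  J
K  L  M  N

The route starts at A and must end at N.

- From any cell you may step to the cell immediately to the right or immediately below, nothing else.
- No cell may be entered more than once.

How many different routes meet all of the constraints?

A right/down-only route from A to N makes exactly 2 down-moves and 3 right-moves in some order.
With no other constraints that would be C(5,2) = 10 routes.
That gives 10 routes.

10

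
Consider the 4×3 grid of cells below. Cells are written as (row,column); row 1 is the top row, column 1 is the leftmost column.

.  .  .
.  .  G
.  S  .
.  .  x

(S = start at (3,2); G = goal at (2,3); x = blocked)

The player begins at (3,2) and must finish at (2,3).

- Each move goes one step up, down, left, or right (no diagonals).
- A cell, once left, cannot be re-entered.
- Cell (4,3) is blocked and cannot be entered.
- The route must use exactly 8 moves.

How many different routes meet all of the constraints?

3

Need simple routes of exactly 8 moves from (3,2) to (2,3) (Manhattan distance 2, so 3 moves are spent on a detour and 3 undoing it).
Enumerating: (3,2) (4,2) (4,1) (3,1) (2,1) (1,1) (1,2) (2,2) (2,3) | (3,2) (4,2) (4,1) (3,1) (2,1) (1,1) (1,2) (1,3) (2,3) | (3,2) (4,2) (4,1) (3,1) (2,1) (2,2) (1,2) (1,3) (2,3).
That gives 3 routes.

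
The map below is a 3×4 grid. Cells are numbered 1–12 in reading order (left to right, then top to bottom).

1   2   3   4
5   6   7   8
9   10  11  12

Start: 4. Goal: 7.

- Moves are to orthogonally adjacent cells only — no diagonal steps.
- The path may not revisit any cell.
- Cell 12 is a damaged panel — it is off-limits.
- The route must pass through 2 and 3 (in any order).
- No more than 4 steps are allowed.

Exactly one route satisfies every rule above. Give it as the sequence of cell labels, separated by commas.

The 4-move cap with required stops at 2, 3 leaves no slack for detours.
Route from 4: 2× left (reaching 2), down to 6, right to 7 — 4 moves in all.
Check: all required cells visited; 4 ≤ 4 moves.

4, 3, 2, 6, 7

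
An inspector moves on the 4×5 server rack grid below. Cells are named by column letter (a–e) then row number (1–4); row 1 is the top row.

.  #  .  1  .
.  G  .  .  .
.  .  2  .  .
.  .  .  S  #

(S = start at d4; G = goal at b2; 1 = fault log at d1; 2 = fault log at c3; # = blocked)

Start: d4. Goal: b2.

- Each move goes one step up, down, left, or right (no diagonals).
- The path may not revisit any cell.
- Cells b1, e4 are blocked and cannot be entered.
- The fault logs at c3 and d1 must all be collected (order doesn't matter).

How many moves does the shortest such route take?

8

Any route passes through c3 and d1 in some order between d4 and b2. Summing Manhattan distances along each leg and taking the cheapest ordering (d4 → d1 → c3 → b2) gives a lower bound of 3 + 3 + 2 = 8 moves.
A route of 8 moves achieves this: d4 → d3 → d2 → d1 → c1 → c2 → c3 → b3 → b2.
Since 8 matches the lower bound, it is optimal.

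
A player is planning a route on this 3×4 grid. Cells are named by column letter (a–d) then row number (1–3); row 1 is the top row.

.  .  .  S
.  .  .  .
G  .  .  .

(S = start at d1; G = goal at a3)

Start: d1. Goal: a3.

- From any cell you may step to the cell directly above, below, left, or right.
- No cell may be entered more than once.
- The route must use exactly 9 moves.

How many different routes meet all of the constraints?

Need simple routes of exactly 9 moves from d1 to a3 (Manhattan distance 5, so 2 moves are spent on a detour and 2 undoing it).
Branch systematically from the start, pruning whenever the remaining move budget drops below the Manhattan distance to a3 or differs from it in parity. Grouping the completions by first move — via d2: 7; via c1: 4 — and summing: 7 + 4 = 11.
That gives 11 routes.

11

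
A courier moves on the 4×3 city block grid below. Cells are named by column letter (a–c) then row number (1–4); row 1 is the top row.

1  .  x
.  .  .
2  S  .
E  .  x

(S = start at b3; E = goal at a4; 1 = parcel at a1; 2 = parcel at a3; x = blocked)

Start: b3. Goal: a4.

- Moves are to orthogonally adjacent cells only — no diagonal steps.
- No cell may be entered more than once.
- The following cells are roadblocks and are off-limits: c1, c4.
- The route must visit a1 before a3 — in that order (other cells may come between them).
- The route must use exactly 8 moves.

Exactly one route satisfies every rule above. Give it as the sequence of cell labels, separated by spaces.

b3 c3 c2 b2 b1 a1 a2 a3 a4

The waypoints must appear in the order a1, a3, with no cell reused.
Route from b3: right to c3, up to c2, left to b2, up to b1, left to a1, 3× down (reaching a4) — 8 moves in all.
Check: order respected (1 at step 5, 2 at step 7); 8 moves as required.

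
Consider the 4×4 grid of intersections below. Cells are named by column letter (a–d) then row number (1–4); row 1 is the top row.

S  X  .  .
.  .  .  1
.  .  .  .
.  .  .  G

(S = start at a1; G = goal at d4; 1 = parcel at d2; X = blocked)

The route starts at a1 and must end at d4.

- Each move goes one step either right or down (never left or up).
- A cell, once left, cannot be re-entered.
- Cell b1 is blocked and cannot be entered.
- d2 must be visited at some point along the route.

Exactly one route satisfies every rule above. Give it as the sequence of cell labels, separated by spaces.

a1 a2 b2 c2 d2 d3 d4

Moves only go right or down, so the column and row indices never decrease.
Route from a1: down 1 to a2, right 3 to d2, down 2 to d4 — 6 moves in all.
Check: all required cells visited.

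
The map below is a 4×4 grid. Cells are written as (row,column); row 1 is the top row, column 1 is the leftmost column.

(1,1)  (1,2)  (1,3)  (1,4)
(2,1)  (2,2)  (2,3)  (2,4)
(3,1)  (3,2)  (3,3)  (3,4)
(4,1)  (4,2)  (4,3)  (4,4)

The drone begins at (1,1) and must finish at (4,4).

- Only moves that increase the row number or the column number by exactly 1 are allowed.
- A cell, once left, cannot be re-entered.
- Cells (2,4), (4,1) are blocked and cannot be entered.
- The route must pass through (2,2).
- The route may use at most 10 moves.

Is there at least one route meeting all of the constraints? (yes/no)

yes

One route that works: (1,1) → (2,1) → (2,2) → (3,2) → (4,2) → (4,3) → (4,4).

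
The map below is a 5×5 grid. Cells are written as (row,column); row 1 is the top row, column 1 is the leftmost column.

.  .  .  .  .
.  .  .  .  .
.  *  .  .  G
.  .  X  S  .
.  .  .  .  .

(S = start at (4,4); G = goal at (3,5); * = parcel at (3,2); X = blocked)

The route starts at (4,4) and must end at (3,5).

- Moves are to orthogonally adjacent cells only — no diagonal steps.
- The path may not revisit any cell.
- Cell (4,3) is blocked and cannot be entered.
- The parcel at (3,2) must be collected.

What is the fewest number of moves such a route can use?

Any route passes through (3,2) somewhere between (4,4) and (3,5). Summing Manhattan distances along the two legs ((4,4) → (3,2) → (3,5)) gives a lower bound of 3 + 3 = 6 moves.
The shortest route satisfying every rule uses 8 moves: (4,4) → (3,4) → (3,3) → (3,2) → (2,2) → (2,3) → (2,4) → (2,5) → (3,5).
The no-revisit rule (legs can't share cells) pushes the minimum above the 6-move bound; an exhaustive check rules out every length from 6 to 7, leaving 8 as the minimum.

8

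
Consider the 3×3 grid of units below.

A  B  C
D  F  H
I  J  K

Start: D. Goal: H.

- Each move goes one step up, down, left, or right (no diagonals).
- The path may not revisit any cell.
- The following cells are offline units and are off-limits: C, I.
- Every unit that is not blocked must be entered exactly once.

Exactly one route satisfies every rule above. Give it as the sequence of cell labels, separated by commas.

Need to visit all 7 open cells exactly once, starting at D and ending at H.
Cell A has only two open neighbours (D and B), so the path must pass straight through it: one of those is the cell it's entered from and the other is where it exits.
Route from D: up to A, right to B, 2× down (reaching J), right to K, up to H — 6 moves in all.
Check: all 7 open cells covered.

D, A, B, F, J, K, H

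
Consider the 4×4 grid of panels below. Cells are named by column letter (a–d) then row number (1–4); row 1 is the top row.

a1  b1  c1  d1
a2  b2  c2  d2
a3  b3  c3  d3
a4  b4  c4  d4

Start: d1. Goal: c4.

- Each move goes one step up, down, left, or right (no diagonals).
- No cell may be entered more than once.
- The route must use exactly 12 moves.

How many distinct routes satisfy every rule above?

Need simple routes of exactly 12 moves from d1 to c4 (Manhattan distance 4, so 4 moves are spent on a detour and 4 undoing it).
Branch systematically from the start, pruning whenever the remaining move budget drops below the Manhattan distance to c4 or differs from it in parity. Grouping the completions by first move — via d2: 19; via c1: 17 — and summing: 19 + 17 = 36.
That gives 36 routes.

36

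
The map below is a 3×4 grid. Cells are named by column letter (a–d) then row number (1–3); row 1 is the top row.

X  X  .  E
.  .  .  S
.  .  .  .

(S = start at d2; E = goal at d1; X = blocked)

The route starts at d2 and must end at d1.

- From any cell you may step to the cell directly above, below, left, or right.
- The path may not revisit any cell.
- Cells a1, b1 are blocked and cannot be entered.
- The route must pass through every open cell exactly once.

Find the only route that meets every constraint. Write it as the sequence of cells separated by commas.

Need to visit all 10 open cells exactly once, starting at d2 and ending at d1.
Cell a3 has only two open neighbours (a2 and b3), so the path must pass straight through it: one of those is the cell it's entered from and the other is where it exits.
Route from d2: down 1 to d3, left 3 to a3, up 1 to a2, right 2 to c2, up 1 to c1, right 1 to d1 — 9 moves in all.
Check: all 10 open cells covered.

d2, d3, c3, b3, a3, a2, b2, c2, c1, d1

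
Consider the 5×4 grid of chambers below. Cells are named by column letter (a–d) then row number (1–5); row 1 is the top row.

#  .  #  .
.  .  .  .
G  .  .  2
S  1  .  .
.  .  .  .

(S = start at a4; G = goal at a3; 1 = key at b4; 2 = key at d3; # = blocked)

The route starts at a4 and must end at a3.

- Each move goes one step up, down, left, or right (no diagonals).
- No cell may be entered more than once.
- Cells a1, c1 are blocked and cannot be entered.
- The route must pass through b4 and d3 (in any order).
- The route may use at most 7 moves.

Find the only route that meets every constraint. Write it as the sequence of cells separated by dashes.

The budget equals the shortest possible length, so every move has to be on a shortest route through the required cells.
Route from a4: right 3 to d4, up 1 to d3, left 3 to a3 — 7 moves in all.
Check: all required cells visited; 7 ≤ 7 moves.

a4 - b4 - c4 - d4 - d3 - c3 - b3 - a3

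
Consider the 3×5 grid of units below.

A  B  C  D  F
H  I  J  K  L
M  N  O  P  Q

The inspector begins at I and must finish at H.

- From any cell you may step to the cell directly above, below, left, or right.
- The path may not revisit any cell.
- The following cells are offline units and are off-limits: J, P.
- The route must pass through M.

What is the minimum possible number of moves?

Any route passes through M somewhere between I and H. Summing Manhattan distances along the two legs (I → M → H) gives a lower bound of 2 + 1 = 3 moves.
A route of 3 moves achieves this: I → N → M → H.
Since 3 matches the lower bound, it is optimal.

3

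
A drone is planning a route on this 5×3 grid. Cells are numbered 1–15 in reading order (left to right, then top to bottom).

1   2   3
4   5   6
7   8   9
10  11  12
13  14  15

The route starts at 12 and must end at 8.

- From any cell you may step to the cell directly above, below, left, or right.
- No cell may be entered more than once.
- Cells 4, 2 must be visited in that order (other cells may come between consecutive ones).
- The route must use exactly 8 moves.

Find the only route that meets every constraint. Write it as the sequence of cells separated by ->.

12 -> 11 -> 10 -> 7 -> 4 -> 1 -> 2 -> 5 -> 8

The waypoints must appear in the order 4, 2, with no cell reused.
Route from 12: left 2 to 10, up 3 to 1, right 1 to 2, down 2 to 8 — 8 moves in all.
Check: order respected (4 at step 4, 2 at step 6); 8 moves as required.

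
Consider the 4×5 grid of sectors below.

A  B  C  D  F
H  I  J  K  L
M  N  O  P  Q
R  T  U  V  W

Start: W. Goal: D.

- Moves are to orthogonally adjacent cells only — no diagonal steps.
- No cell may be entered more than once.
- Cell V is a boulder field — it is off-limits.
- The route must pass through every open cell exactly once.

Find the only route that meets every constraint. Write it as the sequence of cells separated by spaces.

W Q P O U T R M N I H A B C J K L F D

Need to visit all 19 open cells exactly once, starting at W and ending at D.
Route from W: up to Q, 2× left (reaching O), down to U, 2× left (reaching R), up to M, right to N, up to I, left to H, up to A, 2× right (reaching C), down to J, 2× right (reaching L), up to F, left to D — 18 moves in all.
Check: all 19 open cells covered.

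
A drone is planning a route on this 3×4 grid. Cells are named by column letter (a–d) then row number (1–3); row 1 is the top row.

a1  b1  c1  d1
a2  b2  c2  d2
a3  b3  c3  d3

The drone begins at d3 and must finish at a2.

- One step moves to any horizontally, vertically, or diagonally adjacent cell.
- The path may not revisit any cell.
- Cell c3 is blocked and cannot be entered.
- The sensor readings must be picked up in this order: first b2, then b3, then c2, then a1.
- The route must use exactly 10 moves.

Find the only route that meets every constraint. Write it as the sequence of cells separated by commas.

The waypoints must appear in the order b2, b3, c2, a1, with no cell reused.
Route from d3: 2× up (reaching d1), left to c1, 2× down-left (reaching a3), right to b3, up-right to c2, up-left to b1, left to a1, down to a2 — 10 moves in all.
Check: order respected (b2 at step 4, b3 at step 6, c2 at step 7, a1 at step 9); 10 moves as required.

d3, d2, d1, c1, b2, a3, b3, c2, b1, a1, a2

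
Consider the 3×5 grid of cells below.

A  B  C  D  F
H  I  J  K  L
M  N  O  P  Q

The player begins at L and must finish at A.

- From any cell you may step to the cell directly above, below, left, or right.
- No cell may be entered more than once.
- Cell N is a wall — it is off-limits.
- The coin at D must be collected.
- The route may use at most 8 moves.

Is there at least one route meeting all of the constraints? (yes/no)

One route that works: L → F → D → C → B → A.

yes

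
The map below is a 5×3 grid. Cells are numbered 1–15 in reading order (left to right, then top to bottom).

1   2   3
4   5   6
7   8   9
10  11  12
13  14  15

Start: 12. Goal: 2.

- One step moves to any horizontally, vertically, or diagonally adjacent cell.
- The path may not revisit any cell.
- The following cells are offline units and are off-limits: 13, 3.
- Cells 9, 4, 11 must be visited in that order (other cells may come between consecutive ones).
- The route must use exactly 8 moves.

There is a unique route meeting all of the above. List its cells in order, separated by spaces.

12 9 5 4 7 11 8 6 2

The waypoints must appear in the order 9, 4, 11, with no cell reused.
Route from 12: up to 9, up-left to 5, left to 4, down to 7, down-right to 11, up to 8, up-right to 6, up-left to 2 — 8 moves in all.
Check: order respected (9 at step 1, 4 at step 3, 11 at step 5); 8 moves as required.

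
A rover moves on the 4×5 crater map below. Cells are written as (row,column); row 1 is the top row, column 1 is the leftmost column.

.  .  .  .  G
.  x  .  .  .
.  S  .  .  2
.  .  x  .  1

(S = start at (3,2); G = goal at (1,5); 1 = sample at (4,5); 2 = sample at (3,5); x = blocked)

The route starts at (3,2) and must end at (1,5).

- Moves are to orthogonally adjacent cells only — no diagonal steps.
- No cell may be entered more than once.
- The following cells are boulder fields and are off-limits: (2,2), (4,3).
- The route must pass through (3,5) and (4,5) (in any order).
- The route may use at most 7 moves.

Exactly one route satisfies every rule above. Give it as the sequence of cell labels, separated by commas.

The budget equals the shortest possible length, so every move has to be on a shortest route through the required cells.
Route from (3,2): 2× right (reaching (3,4)), down to (4,4), right to (4,5), 3× up (reaching (1,5)) — 7 moves in all.
Check: all required cells visited; 7 ≤ 7 moves.

(3,2), (3,3), (3,4), (4,4), (4,5), (3,5), (2,5), (1,5)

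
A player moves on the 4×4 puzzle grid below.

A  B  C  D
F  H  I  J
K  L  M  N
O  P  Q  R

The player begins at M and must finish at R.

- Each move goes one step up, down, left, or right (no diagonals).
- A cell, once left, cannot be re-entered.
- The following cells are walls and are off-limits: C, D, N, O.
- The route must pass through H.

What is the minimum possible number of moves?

Any route passes through H somewhere between M and R. Summing Manhattan distances along the two legs (M → H → R) gives a lower bound of 2 + 4 = 6 moves.
A route of 6 moves achieves this: M → I → H → L → P → Q → R.
Since 6 matches the lower bound, it is optimal.

6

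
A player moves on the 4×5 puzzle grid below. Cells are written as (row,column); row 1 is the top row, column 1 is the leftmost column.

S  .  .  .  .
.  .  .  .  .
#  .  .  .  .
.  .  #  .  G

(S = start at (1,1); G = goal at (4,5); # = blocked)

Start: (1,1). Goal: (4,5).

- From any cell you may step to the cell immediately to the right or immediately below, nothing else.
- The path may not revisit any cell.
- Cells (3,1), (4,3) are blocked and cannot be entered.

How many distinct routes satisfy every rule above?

A right/down-only route from (1,1) to (4,5) makes exactly 3 down-moves and 4 right-moves in some order.
With no other constraints that would be C(7,3) = 35 routes.
Subtract routes through each blocked cell (inclusion–exclusion for overlaps): − through (3,1): 5 − through (4,3): 10 + through (3,1)&(4,3): 3 → 23.
That gives 23 routes.

23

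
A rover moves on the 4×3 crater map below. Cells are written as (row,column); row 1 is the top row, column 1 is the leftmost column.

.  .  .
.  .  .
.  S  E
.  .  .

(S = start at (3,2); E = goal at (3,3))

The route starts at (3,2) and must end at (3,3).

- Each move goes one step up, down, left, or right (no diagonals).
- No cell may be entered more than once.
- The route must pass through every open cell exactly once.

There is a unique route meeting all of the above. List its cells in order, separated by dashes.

Need to visit all 12 open cells exactly once, starting at (3,2) and ending at (3,3).
Cell (1,3) has only two open neighbours ((2,3) and (1,2)), so the path must pass straight through it: one of those is the cell it's entered from and the other is where it exits.
Route from (3,2): up 1 to (2,2), right 1 to (2,3), up 1 to (1,3), left 2 to (1,1), down 3 to (4,1), right 2 to (4,3), up 1 to (3,3) — 11 moves in all.
Check: all 12 open cells covered.

(3,2) - (2,2) - (2,3) - (1,3) - (1,2) - (1,1) - (2,1) - (3,1) - (4,1) - (4,2) - (4,3) - (3,3)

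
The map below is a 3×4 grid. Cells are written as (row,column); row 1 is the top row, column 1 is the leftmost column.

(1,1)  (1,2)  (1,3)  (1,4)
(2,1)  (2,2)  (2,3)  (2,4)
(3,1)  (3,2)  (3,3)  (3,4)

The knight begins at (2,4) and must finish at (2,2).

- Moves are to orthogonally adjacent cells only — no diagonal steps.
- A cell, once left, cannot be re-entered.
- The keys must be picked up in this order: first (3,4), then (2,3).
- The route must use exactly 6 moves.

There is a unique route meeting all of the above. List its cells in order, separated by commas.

(2,4), (3,4), (3,3), (2,3), (1,3), (1,2), (2,2)

The waypoints must appear in the order (3,4), (2,3), with no cell reused.
Route from (2,4): down to (3,4), left to (3,3), 2× up (reaching (1,3)), left to (1,2), down to (2,2) — 6 moves in all.
Check: order respected ((3,4) at step 1, (2,3) at step 3); 6 moves as required.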